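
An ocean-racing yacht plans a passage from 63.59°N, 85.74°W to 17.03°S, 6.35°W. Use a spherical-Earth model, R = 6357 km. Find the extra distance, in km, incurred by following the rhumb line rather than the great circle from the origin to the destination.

244 km

Great circle: cos σ = sin φ₁ sin φ₂ + cos φ₁ cos φ₂ cos Δλ,  σ = 1.7559 rad → d_gc = 11162.0 km
Rhumb line: Δψ = -1.7514, q = Δφ/Δψ = 0.8034, d_rh = R√(Δφ²+q²Δλ²) = 11405.7 km
Excess = 11405.7 − 11162.0 = 243.7 ≈ 244 km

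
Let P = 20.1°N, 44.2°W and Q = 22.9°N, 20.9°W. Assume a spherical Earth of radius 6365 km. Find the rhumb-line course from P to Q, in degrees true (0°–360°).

82.6°

Δψ = ln[tan(π/4+φ₂/2)/tan(π/4+φ₁/2)] = +0.0525
Δλ = +0.4067 rad (taken the short way round)
course = atan2(Δλ, Δψ) = 82.64°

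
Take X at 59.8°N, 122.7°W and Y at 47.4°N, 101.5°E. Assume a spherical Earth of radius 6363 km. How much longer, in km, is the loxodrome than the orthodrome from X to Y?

1542 km

Great circle: cos σ = sin φ₁ sin φ₂ + cos φ₁ cos φ₂ cos Δλ,  σ = 1.1679 rad → d_gc = 7431.3 km
Rhumb line: Δψ = -0.3681, q = Δφ/Δψ = 0.5880, d_rh = R√(Δφ²+q²Δλ²) = 8973.4 km
Excess = 8973.4 − 7431.3 = 1542.1 ≈ 1542 km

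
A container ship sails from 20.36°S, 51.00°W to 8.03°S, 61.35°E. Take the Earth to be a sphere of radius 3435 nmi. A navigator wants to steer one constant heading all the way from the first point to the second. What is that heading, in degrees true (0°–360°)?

Δψ = ln[tan(π/4+φ₂/2)/tan(π/4+φ₁/2)] = +0.2225
Δλ = +1.9609 rad (taken the short way round)
course = atan2(Δλ, Δψ) = 83.53°

83.5°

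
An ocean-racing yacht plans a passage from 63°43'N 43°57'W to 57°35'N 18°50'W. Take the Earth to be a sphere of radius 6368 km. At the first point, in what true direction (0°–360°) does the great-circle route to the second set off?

105.1°

N = sin Δλ·cos φ₂ = +0.2275;  D = cos φ₁ sin φ₂ − sin φ₁ cos φ₂ cos Δλ = -0.0614
initial course = atan2(N, D) = 105.10°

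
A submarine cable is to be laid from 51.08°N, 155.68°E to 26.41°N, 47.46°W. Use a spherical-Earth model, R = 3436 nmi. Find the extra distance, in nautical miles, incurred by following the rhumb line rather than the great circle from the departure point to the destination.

Great circle: cos σ = sin φ₁ sin φ₂ + cos φ₁ cos φ₂ cos Δλ,  σ = 1.7430 rad → d_gc = 5988.9 nmi
Rhumb line: Δψ = -0.5622, q = Δφ/Δψ = 0.7659, d_rh = R√(Δφ²+q²Δλ²) = 7355.3 nmi
Excess = 7355.3 − 5988.9 = 1366.4 ≈ 1366 nmi

1366 nmi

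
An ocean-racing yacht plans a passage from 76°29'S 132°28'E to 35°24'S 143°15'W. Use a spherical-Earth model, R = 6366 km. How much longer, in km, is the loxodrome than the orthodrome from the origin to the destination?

Great circle: cos σ = sin φ₁ sin φ₂ + cos φ₁ cos φ₂ cos Δλ,  σ = 0.9493 rad → d_gc = 6043.5 km
Rhumb line: Δψ = +1.4714, q = Δφ/Δψ = 0.4873, d_rh = R√(Δφ²+q²Δλ²) = 6454.6 km
Excess = 6454.6 − 6043.5 = 411.1 ≈ 411 km

411 km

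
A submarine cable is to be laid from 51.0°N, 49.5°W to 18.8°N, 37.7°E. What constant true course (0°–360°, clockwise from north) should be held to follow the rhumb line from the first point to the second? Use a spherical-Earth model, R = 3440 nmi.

114.8°

Δψ = ln[tan(π/4+φ₂/2)/tan(π/4+φ₁/2)] = -0.7040
Δλ = +1.5219 rad (taken the short way round)
course = atan2(Δλ, Δψ) = 114.82°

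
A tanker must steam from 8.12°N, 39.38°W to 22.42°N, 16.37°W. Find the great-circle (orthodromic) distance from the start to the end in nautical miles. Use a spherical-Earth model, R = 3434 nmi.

1578 nmi

Haversine: a = sin²(Δφ/2)+cos φ₁ cos φ₂ sin²(Δλ/2) = 0.05190;  σ = 2·atan2(√a,√(1−a))
σ = 26.337° → d = Rσ = 3434·0.45966 = 1578 nmi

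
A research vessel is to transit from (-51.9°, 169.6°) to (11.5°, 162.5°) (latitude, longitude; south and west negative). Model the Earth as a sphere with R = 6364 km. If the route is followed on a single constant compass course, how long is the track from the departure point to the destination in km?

Δψ = ln[tan(π/4+φ₂/2)/tan(π/4+φ₁/2)] = +1.2654;  Δφ = +1.1065 rad,  Δλ = -0.1239 rad
q = Δφ/Δψ = 0.8745
d = R·√(Δφ² + q²Δλ²) = 6364·1.11183 = 7076 km

7076 km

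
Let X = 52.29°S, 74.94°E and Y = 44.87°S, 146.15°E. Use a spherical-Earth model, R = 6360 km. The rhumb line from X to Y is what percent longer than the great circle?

Great circle: σ = 0.7985 rad → d_gc = Rσ = 5078.6 km
Rhumb: Δφ = +0.1295, Δλ = +1.2428, Δψ = +0.1962, q = Δφ/Δψ = 0.6599 → d_rh = R√(Δφ²+q²Δλ²) = 5281.0 km
Excess = (5281.0 − 5078.6) / 5078.6 = 202.4 / 5078.6 = 3.99% ≈ 4.0%

4.0%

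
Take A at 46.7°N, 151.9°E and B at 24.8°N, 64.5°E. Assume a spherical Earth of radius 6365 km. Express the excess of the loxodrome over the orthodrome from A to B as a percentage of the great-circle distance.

4.1%

Great circle: σ = 1.2308 rad → d_gc = Rσ = 7833.9 km
Rhumb: Δφ = -0.3822, Δλ = -1.5254, Δψ = -0.4769, q = Δφ/Δψ = 0.8014 → d_rh = R√(Δφ²+q²Δλ²) = 8152.5 km
Excess = (8152.5 − 7833.9) / 7833.9 = 318.6 / 7833.9 = 4.07% ≈ 4.1%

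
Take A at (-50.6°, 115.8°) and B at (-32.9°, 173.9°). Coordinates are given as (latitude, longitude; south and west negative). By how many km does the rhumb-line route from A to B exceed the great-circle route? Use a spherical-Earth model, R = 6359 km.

104 km

Great circle: cos σ = sin φ₁ sin φ₂ + cos φ₁ cos φ₂ cos Δλ,  σ = 0.7935 rad → d_gc = 5045.9 km
Rhumb line: Δψ = +0.4184, q = Δφ/Δψ = 0.7383, d_rh = R√(Δφ²+q²Δλ²) = 5150.1 km
Excess = 5150.1 − 5045.9 = 104.2 ≈ 104 km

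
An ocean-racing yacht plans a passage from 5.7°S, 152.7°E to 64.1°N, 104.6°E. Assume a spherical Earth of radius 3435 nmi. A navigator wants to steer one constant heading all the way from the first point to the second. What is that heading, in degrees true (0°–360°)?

Δψ = ln[tan(π/4+φ₂/2)/tan(π/4+φ₁/2)] = +1.5695
Δλ = -0.8395 rad (taken the short way round)
course = atan2(Δλ, Δψ) = 331.86°

331.9°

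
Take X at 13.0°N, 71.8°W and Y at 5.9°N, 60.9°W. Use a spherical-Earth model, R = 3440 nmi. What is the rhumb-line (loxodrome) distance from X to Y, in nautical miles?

773 nmi

Δψ = ln[tan(π/4+φ₂/2)/tan(π/4+φ₁/2)] = -0.1257;  Δφ = -0.1239 rad,  Δλ = +0.1902 rad
q = Δφ/Δψ = 0.9858
d = R·√(Δφ² + q²Δλ²) = 3440·0.22478 = 773 nmi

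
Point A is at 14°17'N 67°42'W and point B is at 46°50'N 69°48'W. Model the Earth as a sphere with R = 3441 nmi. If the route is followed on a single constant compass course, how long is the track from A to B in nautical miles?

Δψ = ln[tan(π/4+φ₂/2)/tan(π/4+φ₁/2)] = +0.6755;  Δφ = +0.5681 rad,  Δλ = -0.0367 rad
q = Δφ/Δψ = 0.8411
d = R·√(Δφ² + q²Δλ²) = 3441·0.56894 = 1958 nmi

1958 nmi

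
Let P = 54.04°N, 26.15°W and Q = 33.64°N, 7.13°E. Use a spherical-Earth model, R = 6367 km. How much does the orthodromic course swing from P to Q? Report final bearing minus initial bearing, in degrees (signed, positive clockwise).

+23.8°

At departure: θ₁ = atan2(sin Δλ cos φ₂, cos φ₁ sin φ₂ − sin φ₁ cos φ₂ cos Δλ) = 117.52°
At arrival: θ₂ = atan2(sin Δλ cos φ₁, −cos φ₂ sin φ₁ + sin φ₂ cos φ₁ cos Δλ) = 141.28°
Δθ = θ₂ − θ₁ = +23.8°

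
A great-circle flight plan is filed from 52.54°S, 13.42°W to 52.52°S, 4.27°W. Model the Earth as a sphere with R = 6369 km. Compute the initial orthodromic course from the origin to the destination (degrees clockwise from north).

93.4°

θ = atan2( sin Δλ·cos φ₂ ,  cos φ₁ sin φ₂ − sin φ₁ cos φ₂ cos Δλ )
  = atan2(+0.0968, -0.0058) = 93.43°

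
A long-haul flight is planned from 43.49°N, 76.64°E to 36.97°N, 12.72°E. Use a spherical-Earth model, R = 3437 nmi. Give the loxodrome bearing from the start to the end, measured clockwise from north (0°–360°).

262.4°

Meridional parts: M(φ₁)=+0.8446, M(φ₂)=+0.6953 → ΔM = -0.1492;  Δλ = -1.1156 rad
tan C = Δλ / ΔM = +7.4749 → C = 262.38°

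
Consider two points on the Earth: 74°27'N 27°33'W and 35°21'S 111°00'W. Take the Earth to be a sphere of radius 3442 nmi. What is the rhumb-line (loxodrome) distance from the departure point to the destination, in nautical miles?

Δψ = ln[tan(π/4+φ₂/2)/tan(π/4+φ₁/2)] = -2.6515;  Δφ = -1.9164 rad,  Δλ = -1.4565 rad
q = Δφ/Δψ = 0.7228
d = R·√(Δφ² + q²Δλ²) = 3442·2.18646 = 7526 nmi

7526 nmi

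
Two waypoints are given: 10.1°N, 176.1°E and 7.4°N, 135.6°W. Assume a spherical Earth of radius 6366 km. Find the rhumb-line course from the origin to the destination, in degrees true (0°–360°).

Meridional parts: M(φ₁)=+0.1772, M(φ₂)=+0.1295 → ΔM = -0.0477;  Δλ = +0.8430 rad
tan C = Δλ / ΔM = -17.6790 → C = 93.24°

93.2°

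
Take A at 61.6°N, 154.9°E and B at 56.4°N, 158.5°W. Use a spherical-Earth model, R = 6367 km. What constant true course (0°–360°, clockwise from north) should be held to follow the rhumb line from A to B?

102.3°

Meridional parts: M(φ₁)=+1.3742, M(φ₂)=+1.1976 → ΔM = -0.1766;  Δλ = +0.8133 rad
tan C = Δλ / ΔM = -4.6052 → C = 102.25°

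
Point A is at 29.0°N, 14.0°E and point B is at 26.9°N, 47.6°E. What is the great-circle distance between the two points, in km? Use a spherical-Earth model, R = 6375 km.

3300 km

cos σ = sin φ₁ sin φ₂ + cos φ₁ cos φ₂ cos Δλ
      = sin(29.00°)sin(26.90°) + cos(29.00°)cos(26.90°)cos(33.60°) = 0.8690
σ = 29.656° → d = Rσ = 6375·0.51760 = 3300 km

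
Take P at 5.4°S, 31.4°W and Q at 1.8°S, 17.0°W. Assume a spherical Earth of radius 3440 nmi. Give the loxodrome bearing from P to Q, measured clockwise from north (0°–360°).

Δψ = ln[tan(π/4+φ₂/2)/tan(π/4+φ₁/2)] = +0.0630
Δλ = +0.2513 rad (taken the short way round)
course = atan2(Δλ, Δψ) = 75.93°

75.9°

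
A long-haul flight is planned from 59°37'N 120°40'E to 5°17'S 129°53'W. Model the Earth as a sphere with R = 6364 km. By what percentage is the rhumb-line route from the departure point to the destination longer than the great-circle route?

5.5%

Great circle: σ = 1.8205 rad → d_gc = Rσ = 11585.8 km
Rhumb: Δφ = -1.1327, Δλ = +1.9103, Δψ = -1.3960, q = Δφ/Δψ = 0.8114 → d_rh = R√(Δφ²+q²Δλ²) = 12217.5 km
Excess = (12217.5 − 11585.8) / 11585.8 = 631.7 / 11585.8 = 5.452% ≈ 5.5%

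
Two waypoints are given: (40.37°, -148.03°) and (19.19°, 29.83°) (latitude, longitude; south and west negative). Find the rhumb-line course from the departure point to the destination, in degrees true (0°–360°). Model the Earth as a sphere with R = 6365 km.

97.9°

Meridional parts: M(φ₁)=+0.7714, M(φ₂)=+0.3414 → ΔM = -0.4300;  Δλ = +3.1042 rad
tan C = Δλ / ΔM = -7.2193 → C = 97.89°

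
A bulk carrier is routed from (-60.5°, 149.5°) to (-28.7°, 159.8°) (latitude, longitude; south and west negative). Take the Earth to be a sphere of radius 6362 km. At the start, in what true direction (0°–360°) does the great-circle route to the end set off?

16.9°

θ = atan2( sin Δλ·cos φ₂ ,  cos φ₁ sin φ₂ − sin φ₁ cos φ₂ cos Δλ )
  = atan2(+0.1568, +0.5147) = 16.95°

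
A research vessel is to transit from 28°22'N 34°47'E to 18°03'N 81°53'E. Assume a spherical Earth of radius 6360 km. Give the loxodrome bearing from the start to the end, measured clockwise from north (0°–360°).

103.4°

Δψ = ln[tan(π/4+φ₂/2)/tan(π/4+φ₁/2)] = -0.1963
Δλ = +0.8221 rad (taken the short way round)
course = atan2(Δλ, Δψ) = 103.43°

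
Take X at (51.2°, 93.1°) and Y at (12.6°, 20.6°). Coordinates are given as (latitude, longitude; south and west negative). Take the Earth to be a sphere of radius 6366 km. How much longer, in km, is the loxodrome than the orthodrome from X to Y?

176 km

Great circle: cos σ = sin φ₁ sin φ₂ + cos φ₁ cos φ₂ cos Δλ,  σ = 1.2091 rad → d_gc = 7696.9 km
Rhumb line: Δψ = -0.8220, q = Δφ/Δψ = 0.8196, d_rh = R√(Δφ²+q²Δλ²) = 7872.9 km
Excess = 7872.9 − 7696.9 = 176.0 ≈ 176 km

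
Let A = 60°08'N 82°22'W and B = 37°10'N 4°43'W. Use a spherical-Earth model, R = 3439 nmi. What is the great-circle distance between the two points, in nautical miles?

3151 nmi

cos σ = sin φ₁ sin φ₂ + cos φ₁ cos φ₂ cos Δλ
      = sin(60.13°)sin(37.17°) + cos(60.13°)cos(37.17°)cos(77.65°) = 0.6088
σ = 52.499° → d = Rσ = 3439·0.91628 = 3151 nmi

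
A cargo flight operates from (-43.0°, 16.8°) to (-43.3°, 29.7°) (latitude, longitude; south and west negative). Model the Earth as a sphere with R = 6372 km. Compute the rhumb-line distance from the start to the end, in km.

Δψ = ln[tan(π/4+φ₂/2)/tan(π/4+φ₁/2)] = -0.0072;  Δφ = -0.0052 rad,  Δλ = +0.2251 rad
q = Δφ/Δψ = 0.7296
d = R·√(Δφ² + q²Δλ²) = 6372·0.16434 = 1047 km

1047 km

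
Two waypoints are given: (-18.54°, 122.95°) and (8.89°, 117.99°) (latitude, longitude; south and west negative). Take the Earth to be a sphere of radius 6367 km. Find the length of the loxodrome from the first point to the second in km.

Δψ = ln[tan(π/4+φ₂/2)/tan(π/4+φ₁/2)] = +0.4852;  Δφ = +0.4787 rad,  Δλ = -0.0866 rad
q = Δφ/Δψ = 0.9868
d = R·√(Δφ² + q²Δλ²) = 6367·0.48630 = 3096 km

3096 km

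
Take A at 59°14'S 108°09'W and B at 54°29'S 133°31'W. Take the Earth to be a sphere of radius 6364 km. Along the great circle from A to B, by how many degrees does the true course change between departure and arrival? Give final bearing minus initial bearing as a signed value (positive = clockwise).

+21.4°

Initial bearing θ₁ = atan2(sin Δλ cos φ₂, cos φ₁ sin φ₂ − sin φ₁ cos φ₂ cos Δλ) = 277.93°
Final bearing θ₂ = (initial bearing from the destination back to the start) + 180° = 299.29°
Δθ = θ₂ − θ₁ = +21.4°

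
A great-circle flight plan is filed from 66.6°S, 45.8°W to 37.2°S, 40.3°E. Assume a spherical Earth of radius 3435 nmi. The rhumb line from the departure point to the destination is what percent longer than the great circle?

Great circle: σ = 0.9565 rad → d_gc = Rσ = 3285.6 nmi
Rhumb: Δφ = +0.5131, Δλ = +1.5027, Δψ = +0.8742, q = Δφ/Δψ = 0.5869 → d_rh = R√(Δφ²+q²Δλ²) = 3505.1 nmi
Excess = (3505.1 − 3285.6) / 3285.6 = 219.5 / 3285.6 = 6.68% ≈ 6.7%

6.7%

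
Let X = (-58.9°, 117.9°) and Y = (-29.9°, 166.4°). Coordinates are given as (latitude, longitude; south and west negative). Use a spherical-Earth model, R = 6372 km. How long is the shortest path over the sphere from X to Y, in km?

Haversine: a = sin²(Δφ/2)+cos φ₁ cos φ₂ sin²(Δλ/2) = 0.13823;  σ = 2·atan2(√a,√(1−a))
σ = 43.652° → d = Rσ = 6372·0.76187 = 4855 km

4855 km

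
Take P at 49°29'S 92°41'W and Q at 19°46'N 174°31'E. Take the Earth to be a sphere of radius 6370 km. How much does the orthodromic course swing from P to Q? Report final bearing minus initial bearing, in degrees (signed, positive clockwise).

Initial bearing θ₁ = atan2(sin Δλ cos φ₂, cos φ₁ sin φ₂ − sin φ₁ cos φ₂ cos Δλ) = 281.12°
Final bearing θ₂ = (initial bearing from the destination back to the start) + 180° = 317.36°
Δθ = θ₂ − θ₁ = +36.2°

+36.2°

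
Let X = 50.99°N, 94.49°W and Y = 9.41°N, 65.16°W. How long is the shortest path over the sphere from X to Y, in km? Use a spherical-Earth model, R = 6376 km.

5348 km

Haversine: a = sin²(Δφ/2)+cos φ₁ cos φ₂ sin²(Δλ/2) = 0.16579;  σ = 2·atan2(√a,√(1−a))
σ = 48.054° → d = Rσ = 6376·0.83870 = 5348 km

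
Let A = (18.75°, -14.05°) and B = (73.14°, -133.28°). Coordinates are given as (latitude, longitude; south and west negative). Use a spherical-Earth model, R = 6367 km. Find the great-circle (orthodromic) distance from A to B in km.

Haversine: a = sin²(Δφ/2)+cos φ₁ cos φ₂ sin²(Δλ/2) = 0.41324;  σ = 2·atan2(√a,√(1−a))
σ = 80.008° → d = Rσ = 6367·1.39640 = 8891 km

8891 km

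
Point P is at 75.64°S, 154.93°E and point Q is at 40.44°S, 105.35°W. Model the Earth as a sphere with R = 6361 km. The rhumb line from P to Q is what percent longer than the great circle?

10.3%

Great circle: σ = 0.9316 rad → d_gc = Rσ = 5926.2 km
Rhumb: Δφ = +0.6144, Δλ = +1.7404, Δψ = +1.2987, q = Δφ/Δψ = 0.4731 → d_rh = R√(Δφ²+q²Δλ²) = 6534.5 km
Excess = (6534.5 − 5926.2) / 5926.2 = 608.3 / 5926.2 = 10.26% ≈ 10.3%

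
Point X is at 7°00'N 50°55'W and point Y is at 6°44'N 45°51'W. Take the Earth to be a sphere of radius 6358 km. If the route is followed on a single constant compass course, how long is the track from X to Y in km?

559 km

Δψ = ln[tan(π/4+φ₂/2)/tan(π/4+φ₁/2)] = -0.0047;  Δφ = -0.0047 rad,  Δλ = +0.0884 rad
q = Δφ/Δψ = 0.9928
d = R·√(Δφ² + q²Δλ²) = 6358·0.08792 = 559 km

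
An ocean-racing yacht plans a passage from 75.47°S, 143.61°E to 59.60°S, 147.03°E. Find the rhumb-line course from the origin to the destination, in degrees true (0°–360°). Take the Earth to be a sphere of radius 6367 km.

Δψ = ln[tan(π/4+φ₂/2)/tan(π/4+φ₁/2)] = +0.7567
Δλ = +0.0597 rad (taken the short way round)
course = atan2(Δλ, Δψ) = 4.51°

4.5°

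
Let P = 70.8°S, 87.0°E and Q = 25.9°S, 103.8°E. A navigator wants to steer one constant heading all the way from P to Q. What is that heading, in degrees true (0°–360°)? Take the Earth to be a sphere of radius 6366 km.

Δψ = ln[tan(π/4+φ₂/2)/tan(π/4+φ₁/2)] = +1.3088
Δλ = +0.2932 rad (taken the short way round)
course = atan2(Δλ, Δψ) = 12.63°

12.6°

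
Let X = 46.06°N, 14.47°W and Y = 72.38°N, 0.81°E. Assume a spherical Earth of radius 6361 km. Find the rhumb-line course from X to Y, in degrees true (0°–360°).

15.6°

Meridional parts: M(φ₁)=+0.9078, M(φ₂)=+1.8644 → ΔM = +0.9566;  Δλ = +0.2667 rad
tan C = Δλ / ΔM = +0.2788 → C = 15.58°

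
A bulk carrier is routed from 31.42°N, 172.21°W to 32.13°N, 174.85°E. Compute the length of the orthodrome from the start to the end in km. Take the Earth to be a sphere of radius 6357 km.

cos σ = sin φ₁ sin φ₂ + cos φ₁ cos φ₂ cos Δλ
      = sin(31.42°)sin(32.13°) + cos(31.42°)cos(32.13°)cos(-12.94°) = 0.9816
σ = 11.017° → d = Rσ = 6357·0.19228 = 1222 km

1222 km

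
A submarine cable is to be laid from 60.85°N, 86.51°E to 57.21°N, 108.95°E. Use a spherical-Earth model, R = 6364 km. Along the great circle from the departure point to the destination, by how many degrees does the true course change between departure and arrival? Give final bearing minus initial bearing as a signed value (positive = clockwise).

+19.3°

Initial bearing θ₁ = atan2(sin Δλ cos φ₂, cos φ₁ sin φ₂ − sin φ₁ cos φ₂ cos Δλ) = 97.62°
Final bearing θ₂ = (initial bearing from the destination back to the start) + 180° = 116.94°
Δθ = θ₂ − θ₁ = +19.3°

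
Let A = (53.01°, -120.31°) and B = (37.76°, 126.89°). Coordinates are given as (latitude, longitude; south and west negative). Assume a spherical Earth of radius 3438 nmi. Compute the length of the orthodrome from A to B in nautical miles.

cos σ = sin φ₁ sin φ₂ + cos φ₁ cos φ₂ cos Δλ
      = sin(53.01°)sin(37.76°) + cos(53.01°)cos(37.76°)cos(-112.80°) = 0.3048
σ = 72.255° → d = Rσ = 3438·1.26109 = 4336 nmi

4336 nmi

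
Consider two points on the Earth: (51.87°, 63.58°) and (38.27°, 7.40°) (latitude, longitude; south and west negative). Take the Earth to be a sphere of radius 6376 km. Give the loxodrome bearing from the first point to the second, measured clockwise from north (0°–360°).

Δψ = ln[tan(π/4+φ₂/2)/tan(π/4+φ₁/2)] = -0.3385
Δλ = -0.9805 rad (taken the short way round)
course = atan2(Δλ, Δψ) = 250.95°

251.0°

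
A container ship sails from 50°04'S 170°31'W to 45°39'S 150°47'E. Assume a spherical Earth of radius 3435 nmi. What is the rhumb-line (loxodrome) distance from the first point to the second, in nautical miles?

Rhumb course C = atan2(Δλ, Δψ) with Δψ = ln[tan(π/4+φ₂/2)/tan(π/4+φ₁/2)] = +0.1150, Δλ = -0.6754 → C = 279.66°
d = R·|Δφ| / |cos C| = 3435·0.07709 / 0.16782 = 1578 nmi

1578 nmi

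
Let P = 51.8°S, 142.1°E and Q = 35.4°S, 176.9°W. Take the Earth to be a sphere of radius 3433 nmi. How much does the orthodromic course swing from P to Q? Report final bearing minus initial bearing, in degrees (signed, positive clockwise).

Initial bearing θ₁ = atan2(sin Δλ cos φ₂, cos φ₁ sin φ₂ − sin φ₁ cos φ₂ cos Δλ) = 76.82°
Final bearing θ₂ = (initial bearing from the destination back to the start) + 180° = 47.62°
Δθ = θ₂ − θ₁ = -29.2°

-29.2°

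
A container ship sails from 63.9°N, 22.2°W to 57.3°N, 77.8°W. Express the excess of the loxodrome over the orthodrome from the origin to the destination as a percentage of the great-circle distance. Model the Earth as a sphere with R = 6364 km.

3.1%

Great circle: σ = 0.4735 rad → d_gc = Rσ = 3013.4 km
Rhumb: Δφ = -0.1152, Δλ = -0.9704, Δψ = -0.2356, q = Δφ/Δψ = 0.4889 → d_rh = R√(Δφ²+q²Δλ²) = 3107.1 km
Excess = (3107.1 − 3013.4) / 3013.4 = 93.7 / 3013.4 = 3.11% ≈ 3.1%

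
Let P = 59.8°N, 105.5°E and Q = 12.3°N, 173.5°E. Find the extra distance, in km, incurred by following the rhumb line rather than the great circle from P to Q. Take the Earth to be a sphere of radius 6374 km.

Great circle: cos σ = sin φ₁ sin φ₂ + cos φ₁ cos φ₂ cos Δλ,  σ = 1.1937 rad → d_gc = 7608.6 km
Rhumb line: Δψ = -1.0937, q = Δφ/Δψ = 0.7580, d_rh = R√(Δφ²+q²Δλ²) = 7797.9 km
Excess = 7797.9 − 7608.6 = 189.3 ≈ 189 km

189 km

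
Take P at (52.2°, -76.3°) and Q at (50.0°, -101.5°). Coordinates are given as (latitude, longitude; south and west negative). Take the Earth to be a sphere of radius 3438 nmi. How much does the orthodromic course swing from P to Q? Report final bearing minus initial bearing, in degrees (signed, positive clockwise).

-19.7°

Initial bearing θ₁ = atan2(sin Δλ cos φ₂, cos φ₁ sin φ₂ − sin φ₁ cos φ₂ cos Δλ) = 272.08°
Final bearing θ₂ = (initial bearing from the destination back to the start) + 180° = 252.34°
Δθ = θ₂ − θ₁ = -19.7°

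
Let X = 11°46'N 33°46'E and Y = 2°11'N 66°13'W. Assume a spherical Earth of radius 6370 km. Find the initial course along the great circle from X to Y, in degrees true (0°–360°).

N = sin Δλ·cos φ₂ = -0.9841;  D = cos φ₁ sin φ₂ − sin φ₁ cos φ₂ cos Δλ = +0.0726
initial course = atan2(N, D) = 274.22°

274.2°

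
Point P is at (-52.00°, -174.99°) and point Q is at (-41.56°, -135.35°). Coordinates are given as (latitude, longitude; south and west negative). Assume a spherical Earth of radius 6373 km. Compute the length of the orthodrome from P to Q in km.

cos σ = sin φ₁ sin φ₂ + cos φ₁ cos φ₂ cos Δλ
      = sin(-52.00°)sin(-41.56°) + cos(-52.00°)cos(-41.56°)cos(39.64°) = 0.8775
σ = 28.655° → d = Rσ = 6373·0.50013 = 3187 km

3187 km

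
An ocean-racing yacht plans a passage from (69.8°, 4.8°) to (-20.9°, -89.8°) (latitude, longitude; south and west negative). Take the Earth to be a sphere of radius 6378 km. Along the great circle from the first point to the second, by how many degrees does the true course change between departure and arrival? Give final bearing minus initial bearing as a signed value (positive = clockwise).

-65.1°

Initial bearing θ₁ = atan2(sin Δλ cos φ₂, cos φ₁ sin φ₂ − sin φ₁ cos φ₂ cos Δλ) = 266.75°
Final bearing θ₂ = (initial bearing from the destination back to the start) + 180° = 201.66°
Δθ = θ₂ − θ₁ = -65.1°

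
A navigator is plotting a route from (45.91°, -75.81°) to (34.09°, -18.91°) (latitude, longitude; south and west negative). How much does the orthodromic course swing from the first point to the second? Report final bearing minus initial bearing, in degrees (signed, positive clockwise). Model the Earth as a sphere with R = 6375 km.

+38.6°

Initial bearing θ₁ = atan2(sin Δλ cos φ₂, cos φ₁ sin φ₂ − sin φ₁ cos φ₂ cos Δλ) = 84.64°
Final bearing θ₂ = (initial bearing from the destination back to the start) + 180° = 123.23°
Δθ = θ₂ − θ₁ = +38.6°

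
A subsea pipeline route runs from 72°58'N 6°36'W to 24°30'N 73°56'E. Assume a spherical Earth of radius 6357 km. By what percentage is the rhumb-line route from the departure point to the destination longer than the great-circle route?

Great circle: σ = 1.1148 rad → d_gc = Rσ = 7086.9 km
Rhumb: Δφ = -0.8459, Δλ = +1.4056, Δψ = -1.4575, q = Δφ/Δψ = 0.5804 → d_rh = R√(Δφ²+q²Δλ²) = 7470.5 km
Excess = (7470.5 − 7086.9) / 7086.9 = 383.6 / 7086.9 = 5.41% ≈ 5.4%

5.4%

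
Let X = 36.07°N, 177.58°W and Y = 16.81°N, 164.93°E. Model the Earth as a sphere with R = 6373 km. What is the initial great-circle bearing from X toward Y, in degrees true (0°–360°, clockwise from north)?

N = sin Δλ·cos φ₂ = -0.2877;  D = cos φ₁ sin φ₂ − sin φ₁ cos φ₂ cos Δλ = -0.3038
initial course = atan2(N, D) = 223.44°

223.4°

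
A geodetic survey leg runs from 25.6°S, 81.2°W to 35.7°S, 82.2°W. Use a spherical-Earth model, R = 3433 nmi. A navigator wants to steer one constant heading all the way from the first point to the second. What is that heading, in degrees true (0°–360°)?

184.9°

Δψ = ln[tan(π/4+φ₂/2)/tan(π/4+φ₁/2)] = -0.2054
Δλ = -0.0175 rad (taken the short way round)
course = atan2(Δλ, Δψ) = 184.86°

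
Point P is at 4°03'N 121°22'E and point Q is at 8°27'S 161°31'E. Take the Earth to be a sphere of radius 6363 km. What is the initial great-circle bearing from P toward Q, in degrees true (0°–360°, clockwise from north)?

107.4°

θ = atan2( sin Δλ·cos φ₂ ,  cos φ₁ sin φ₂ − sin φ₁ cos φ₂ cos Δλ )
  = atan2(+0.6378, -0.2000) = 107.41°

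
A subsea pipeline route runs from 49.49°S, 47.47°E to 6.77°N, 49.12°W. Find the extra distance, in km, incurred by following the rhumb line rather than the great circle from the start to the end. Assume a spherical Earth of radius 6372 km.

283 km

Great circle: cos σ = sin φ₁ sin φ₂ + cos φ₁ cos φ₂ cos Δλ,  σ = 1.7352 rad → d_gc = 11056.6 km
Rhumb line: Δψ = +1.1153, q = Δφ/Δψ = 0.8804, d_rh = R√(Δφ²+q²Δλ²) = 11339.4 km
Excess = 11339.4 − 11056.6 = 282.8 ≈ 283 km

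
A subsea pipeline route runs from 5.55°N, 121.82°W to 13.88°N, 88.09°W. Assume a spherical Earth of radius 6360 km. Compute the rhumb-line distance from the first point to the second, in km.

3801 km

Rhumb course C = atan2(Δλ, Δψ) with Δψ = ln[tan(π/4+φ₂/2)/tan(π/4+φ₁/2)] = +0.1476, Δλ = +0.5887 → C = 75.92°
d = R·|Δφ| / |cos C| = 6360·0.14539 / 0.24326 = 3801 km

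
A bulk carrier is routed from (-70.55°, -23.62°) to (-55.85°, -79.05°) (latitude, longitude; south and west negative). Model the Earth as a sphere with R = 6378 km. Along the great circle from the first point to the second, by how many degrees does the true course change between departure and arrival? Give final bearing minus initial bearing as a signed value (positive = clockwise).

+50.6°

Initial bearing θ₁ = atan2(sin Δλ cos φ₂, cos φ₁ sin φ₂ − sin φ₁ cos φ₂ cos Δλ) = 273.07°
Final bearing θ₂ = (initial bearing from the destination back to the start) + 180° = 323.68°
Δθ = θ₂ − θ₁ = +50.6°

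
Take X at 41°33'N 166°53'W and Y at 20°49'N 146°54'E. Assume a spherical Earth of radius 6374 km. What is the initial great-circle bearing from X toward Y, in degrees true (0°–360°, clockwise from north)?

N = sin Δλ·cos φ₂ = -0.6748;  D = cos φ₁ sin φ₂ − sin φ₁ cos φ₂ cos Δλ = -0.1630
initial course = atan2(N, D) = 256.42°

256.4°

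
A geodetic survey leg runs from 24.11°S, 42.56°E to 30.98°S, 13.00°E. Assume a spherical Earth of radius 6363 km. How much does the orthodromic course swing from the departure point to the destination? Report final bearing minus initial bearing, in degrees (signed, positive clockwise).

+13.9°

Initial bearing θ₁ = atan2(sin Δλ cos φ₂, cos φ₁ sin φ₂ − sin φ₁ cos φ₂ cos Δλ) = 248.67°
Final bearing θ₂ = (initial bearing from the destination back to the start) + 180° = 262.60°
Δθ = θ₂ − θ₁ = +13.9°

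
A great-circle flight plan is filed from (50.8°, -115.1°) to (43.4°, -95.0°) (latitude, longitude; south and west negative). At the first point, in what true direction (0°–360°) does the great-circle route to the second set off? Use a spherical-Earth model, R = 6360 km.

110.7°

N = sin Δλ·cos φ₂ = +0.2497;  D = cos φ₁ sin φ₂ − sin φ₁ cos φ₂ cos Δλ = -0.0945
initial course = atan2(N, D) = 110.73°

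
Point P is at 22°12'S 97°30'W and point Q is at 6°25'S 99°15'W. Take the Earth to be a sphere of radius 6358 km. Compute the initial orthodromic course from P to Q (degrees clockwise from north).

θ = atan2( sin Δλ·cos φ₂ ,  cos φ₁ sin φ₂ − sin φ₁ cos φ₂ cos Δλ )
  = atan2(-0.0303, +0.2718) = 353.63°

353.6°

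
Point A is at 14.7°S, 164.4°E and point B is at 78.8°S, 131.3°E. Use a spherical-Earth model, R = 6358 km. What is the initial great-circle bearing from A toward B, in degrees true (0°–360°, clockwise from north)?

186.7°

θ = atan2( sin Δλ·cos φ₂ ,  cos φ₁ sin φ₂ − sin φ₁ cos φ₂ cos Δλ )
  = atan2(-0.1061, -0.9076) = 186.67°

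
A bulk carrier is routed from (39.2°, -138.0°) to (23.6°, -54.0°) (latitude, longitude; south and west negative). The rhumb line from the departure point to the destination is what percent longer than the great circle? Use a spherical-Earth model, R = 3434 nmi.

Great circle: σ = 1.2374 rad → d_gc = Rσ = 4249.2 nmi
Rhumb: Δφ = -0.2723, Δλ = +1.4661, Δψ = -0.3207, q = Δφ/Δψ = 0.8489 → d_rh = R√(Δφ²+q²Δλ²) = 4375.0 nmi
Excess = (4375.0 − 4249.2) / 4249.2 = 125.8 / 4249.2 = 2.96% ≈ 3.0%

3.0%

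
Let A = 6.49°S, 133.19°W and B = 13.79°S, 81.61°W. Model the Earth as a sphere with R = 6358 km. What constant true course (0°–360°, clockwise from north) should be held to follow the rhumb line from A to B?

98.2°

Δψ = ln[tan(π/4+φ₂/2)/tan(π/4+φ₁/2)] = -0.1295
Δλ = +0.9002 rad (taken the short way round)
course = atan2(Δλ, Δψ) = 98.19°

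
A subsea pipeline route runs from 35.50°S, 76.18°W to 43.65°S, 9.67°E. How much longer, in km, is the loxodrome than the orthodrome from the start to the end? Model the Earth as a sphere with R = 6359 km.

318 km

Great circle: cos σ = sin φ₁ sin φ₂ + cos φ₁ cos φ₂ cos Δλ,  σ = 1.1113 rad → d_gc = 7067.0 km
Rhumb line: Δψ = -0.1849, q = Δφ/Δψ = 0.7693, d_rh = R√(Δφ²+q²Δλ²) = 7385.1 km
Excess = 7385.1 − 7067.0 = 318.1 ≈ 318 km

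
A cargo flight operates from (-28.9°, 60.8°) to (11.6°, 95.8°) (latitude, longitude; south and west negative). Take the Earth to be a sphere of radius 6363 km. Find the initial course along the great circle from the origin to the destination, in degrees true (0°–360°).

N = sin Δλ·cos φ₂ = +0.5619;  D = cos φ₁ sin φ₂ − sin φ₁ cos φ₂ cos Δλ = +0.5638
initial course = atan2(N, D) = 44.90°

44.9°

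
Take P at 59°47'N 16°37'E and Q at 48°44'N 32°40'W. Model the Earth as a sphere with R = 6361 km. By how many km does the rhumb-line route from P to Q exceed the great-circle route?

Great circle: cos σ = sin φ₁ sin φ₂ + cos φ₁ cos φ₂ cos Δλ,  σ = 0.5235 rad → d_gc = 3330.28526 km
Rhumb line: Δψ = -0.3327, q = Δφ/Δψ = 0.5797, d_rh = R√(Δφ²+q²Δλ²) = 3400.78528 km
Excess = 3400.78528 − 3330.28526 = 70.50002 ≈ 71 km

71 km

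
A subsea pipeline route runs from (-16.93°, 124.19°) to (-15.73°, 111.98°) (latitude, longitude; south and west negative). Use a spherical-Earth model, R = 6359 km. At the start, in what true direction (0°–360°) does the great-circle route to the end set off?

N = sin Δλ·cos φ₂ = -0.2036;  D = cos φ₁ sin φ₂ − sin φ₁ cos φ₂ cos Δλ = +0.0146
initial course = atan2(N, D) = 274.10°

274.1°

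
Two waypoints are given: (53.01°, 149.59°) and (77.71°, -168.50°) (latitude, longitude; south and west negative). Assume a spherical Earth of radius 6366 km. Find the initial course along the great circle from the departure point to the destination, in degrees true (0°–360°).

N = sin Δλ·cos φ₂ = +0.1422;  D = cos φ₁ sin φ₂ − sin φ₁ cos φ₂ cos Δλ = +0.4614
initial course = atan2(N, D) = 17.13°

17.1°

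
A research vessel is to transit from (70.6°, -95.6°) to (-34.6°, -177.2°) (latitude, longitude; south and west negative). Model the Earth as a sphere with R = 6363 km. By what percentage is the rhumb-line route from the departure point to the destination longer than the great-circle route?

Great circle: σ = 2.0894 rad → d_gc = Rσ = 13294.8 km
Rhumb: Δφ = -1.8361, Δλ = -1.4242, Δψ = -2.4108, q = Δφ/Δψ = 0.7616 → d_rh = R√(Δφ²+q²Δλ²) = 13569.3 km
Excess = (13569.3 − 13294.8) / 13294.8 = 274.5 / 13294.8 = 2.06% ≈ 2.1%

2.1%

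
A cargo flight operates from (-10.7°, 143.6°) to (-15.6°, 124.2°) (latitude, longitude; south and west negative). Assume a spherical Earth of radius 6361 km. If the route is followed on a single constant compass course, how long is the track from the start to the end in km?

2166 km

Δψ = ln[tan(π/4+φ₂/2)/tan(π/4+φ₁/2)] = -0.0879;  Δφ = -0.0855 rad,  Δλ = -0.3386 rad
q = Δφ/Δψ = 0.9734
d = R·√(Δφ² + q²Δλ²) = 6361·0.34052 = 2166 km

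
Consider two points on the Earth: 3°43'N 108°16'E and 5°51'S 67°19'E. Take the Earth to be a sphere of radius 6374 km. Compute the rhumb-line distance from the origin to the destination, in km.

4672 km

Rhumb course C = atan2(Δλ, Δψ) with Δψ = ln[tan(π/4+φ₂/2)/tan(π/4+φ₁/2)] = -0.1672, Δλ = -0.7147 → C = 256.83°
d = R·|Δφ| / |cos C| = 6374·0.16697 / 0.22778 = 4672 km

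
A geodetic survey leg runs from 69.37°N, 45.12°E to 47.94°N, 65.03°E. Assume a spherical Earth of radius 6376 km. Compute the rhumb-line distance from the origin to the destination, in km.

Δψ = ln[tan(π/4+φ₂/2)/tan(π/4+φ₁/2)] = -0.7478;  Δφ = -0.3740 rad,  Δλ = +0.3475 rad
q = Δφ/Δψ = 0.5001
d = R·√(Δφ² + q²Δλ²) = 6376·0.41243 = 2630 km

2630 km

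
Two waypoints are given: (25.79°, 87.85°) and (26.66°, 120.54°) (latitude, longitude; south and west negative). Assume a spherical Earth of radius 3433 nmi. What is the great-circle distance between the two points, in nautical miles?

cos σ = sin φ₁ sin φ₂ + cos φ₁ cos φ₂ cos Δλ
      = sin(25.79°)sin(26.66°) + cos(25.79°)cos(26.66°)cos(32.69°) = 0.8724
σ = 29.258° → d = Rσ = 3433·0.51065 = 1753 nmi

1753 nmi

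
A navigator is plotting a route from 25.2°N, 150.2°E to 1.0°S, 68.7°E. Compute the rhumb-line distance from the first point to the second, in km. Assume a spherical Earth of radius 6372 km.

9249 km

Δψ = ln[tan(π/4+φ₂/2)/tan(π/4+φ₁/2)] = -0.4722;  Δφ = -0.4573 rad,  Δλ = -1.4224 rad
q = Δφ/Δψ = 0.9684
d = R·√(Δφ² + q²Δλ²) = 6372·1.45145 = 9249 km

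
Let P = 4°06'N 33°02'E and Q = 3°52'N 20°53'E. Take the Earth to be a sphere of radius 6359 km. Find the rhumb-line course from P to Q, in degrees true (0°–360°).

Meridional parts: M(φ₁)=+0.0716, M(φ₂)=+0.0675 → ΔM = -0.0041;  Δλ = -0.2121 rad
tan C = Δλ / ΔM = +51.9456 → C = 268.90°

268.9°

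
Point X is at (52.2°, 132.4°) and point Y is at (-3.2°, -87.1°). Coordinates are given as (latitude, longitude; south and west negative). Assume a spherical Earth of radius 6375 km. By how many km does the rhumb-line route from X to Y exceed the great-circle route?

Great circle: cos σ = sin φ₁ sin φ₂ + cos φ₁ cos φ₂ cos Δλ,  σ = 2.1133 rad → d_gc = 13472.46 km
Rhumb line: Δψ = -1.1277, q = Δφ/Δψ = 0.8574, d_rh = R√(Δφ²+q²Δλ²) = 14752.95 km
Excess = 14752.95 − 13472.46 = 1280.49 ≈ 1280 km

1280 km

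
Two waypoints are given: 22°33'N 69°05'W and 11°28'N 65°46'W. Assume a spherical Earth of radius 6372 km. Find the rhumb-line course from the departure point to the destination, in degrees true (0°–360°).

164.1°

Δψ = ln[tan(π/4+φ₂/2)/tan(π/4+φ₁/2)] = -0.2027
Δλ = +0.0579 rad (taken the short way round)
course = atan2(Δλ, Δψ) = 164.06°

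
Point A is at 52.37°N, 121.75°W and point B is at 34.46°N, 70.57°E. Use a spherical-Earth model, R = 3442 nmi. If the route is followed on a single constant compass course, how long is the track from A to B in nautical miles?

7313 nmi

Δψ = ln[tan(π/4+φ₂/2)/tan(π/4+φ₁/2)] = -0.4353;  Δφ = -0.3126 rad,  Δλ = -2.9266 rad
q = Δφ/Δψ = 0.7181
d = R·√(Δφ² + q²Δλ²) = 3442·2.12456 = 7313 nmi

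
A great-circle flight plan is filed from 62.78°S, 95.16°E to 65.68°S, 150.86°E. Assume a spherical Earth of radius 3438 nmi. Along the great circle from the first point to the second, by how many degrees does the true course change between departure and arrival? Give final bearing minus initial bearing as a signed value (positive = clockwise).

-50.9°

At departure: θ₁ = atan2(sin Δλ cos φ₂, cos φ₁ sin φ₂ − sin φ₁ cos φ₂ cos Δλ) = 121.74°
At arrival: θ₂ = atan2(sin Δλ cos φ₁, −cos φ₂ sin φ₁ + sin φ₂ cos φ₁ cos Δλ) = 70.83°
Δθ = θ₂ − θ₁ = -50.9°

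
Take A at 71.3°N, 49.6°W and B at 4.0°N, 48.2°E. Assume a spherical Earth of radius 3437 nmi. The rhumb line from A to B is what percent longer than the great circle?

6.5%

Great circle: σ = 1.5481 rad → d_gc = Rσ = 5320.9 nmi
Rhumb: Δφ = -1.1746, Δλ = +1.7069, Δψ = -1.7340, q = Δφ/Δψ = 0.6774 → d_rh = R√(Δφ²+q²Δλ²) = 5664.9 nmi
Excess = (5664.9 − 5320.9) / 5320.9 = 344.0 / 5320.9 = 6.47% ≈ 6.5%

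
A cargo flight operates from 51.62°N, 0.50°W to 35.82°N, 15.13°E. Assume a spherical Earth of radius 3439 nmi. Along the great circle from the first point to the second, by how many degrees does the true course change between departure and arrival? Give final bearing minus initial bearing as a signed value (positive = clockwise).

+10.9°

At departure: θ₁ = atan2(sin Δλ cos φ₂, cos φ₁ sin φ₂ − sin φ₁ cos φ₂ cos Δλ) = 138.71°
At arrival: θ₂ = atan2(sin Δλ cos φ₁, −cos φ₂ sin φ₁ + sin φ₂ cos φ₁ cos Δλ) = 149.65°
Δθ = θ₂ − θ₁ = +10.9°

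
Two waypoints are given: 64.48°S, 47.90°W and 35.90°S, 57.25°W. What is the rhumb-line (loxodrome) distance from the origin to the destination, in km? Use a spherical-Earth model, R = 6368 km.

3240 km

Rhumb course C = atan2(Δλ, Δψ) with Δψ = ln[tan(π/4+φ₂/2)/tan(π/4+φ₁/2)] = +0.8131, Δλ = -0.1632 → C = 348.65°
d = R·|Δφ| / |cos C| = 6368·0.49882 / 0.98045 = 3240 km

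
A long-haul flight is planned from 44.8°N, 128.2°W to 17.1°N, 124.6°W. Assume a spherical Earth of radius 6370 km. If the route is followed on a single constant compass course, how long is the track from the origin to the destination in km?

3098 km

Δψ = ln[tan(π/4+φ₂/2)/tan(π/4+φ₁/2)] = -0.5735;  Δφ = -0.4835 rad,  Δλ = +0.0628 rad
q = Δφ/Δψ = 0.8430
d = R·√(Δφ² + q²Δλ²) = 6370·0.48635 = 3098 km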